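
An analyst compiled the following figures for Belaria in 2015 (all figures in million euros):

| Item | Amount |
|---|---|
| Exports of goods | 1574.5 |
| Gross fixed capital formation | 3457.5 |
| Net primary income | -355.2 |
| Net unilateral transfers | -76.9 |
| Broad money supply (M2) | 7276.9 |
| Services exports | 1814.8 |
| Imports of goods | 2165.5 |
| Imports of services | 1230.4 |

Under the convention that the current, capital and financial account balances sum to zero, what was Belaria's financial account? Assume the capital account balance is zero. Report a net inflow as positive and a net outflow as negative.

Goods balance = 1574.5 - 2165.5 = -591.0
Services balance = 1814.8 - 1230.4 = 584.4
Trade balance (goods + services) = -591.0 + 584.4 = -6.6
Net primary income = -355.2
Net secondary income = -76.9
Current account = -6.6 + (-355.2) + (-76.9) = -438.7
Financial account = -(-438.7) = 438.7

438.7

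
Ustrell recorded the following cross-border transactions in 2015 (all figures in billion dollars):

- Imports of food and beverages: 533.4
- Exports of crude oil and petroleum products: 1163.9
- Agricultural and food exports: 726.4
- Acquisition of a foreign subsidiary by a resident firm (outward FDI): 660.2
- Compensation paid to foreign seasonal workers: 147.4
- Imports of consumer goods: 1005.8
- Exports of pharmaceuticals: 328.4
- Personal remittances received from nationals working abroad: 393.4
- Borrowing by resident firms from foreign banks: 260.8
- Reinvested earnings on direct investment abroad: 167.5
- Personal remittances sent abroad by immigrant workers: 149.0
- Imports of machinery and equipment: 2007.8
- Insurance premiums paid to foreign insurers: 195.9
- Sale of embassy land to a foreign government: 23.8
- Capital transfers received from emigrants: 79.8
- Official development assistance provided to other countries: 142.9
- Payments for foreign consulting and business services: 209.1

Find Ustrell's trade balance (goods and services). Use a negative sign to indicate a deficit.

-1733.3

Goods: -1005.8 - 533.4 + 726.4 + 328.4 + 1163.9 - 2007.8 = -1328.3
Services: -209.1 - 195.9 = -405.0
Trade balance = -1328.3 + (-405.0) = -1733.3
(Excluded from the trade balance — financial account: acquisition of a foreign subsidiary by a resident firm (outward FDI) 660.2, borrowing by resident firms from foreign banks 260.8; primary income: compensation paid to foreign seasonal workers 147.4, reinvested earnings on direct investment abroad 167.5; secondary income: personal remittances received from nationals working abroad 393.4, personal remittances sent abroad by immigrant workers 149.0, official development assistance provided to other countries 142.9; capital account: sale of embassy land to a foreign government 23.8, capital transfers received from emigrants 79.8.)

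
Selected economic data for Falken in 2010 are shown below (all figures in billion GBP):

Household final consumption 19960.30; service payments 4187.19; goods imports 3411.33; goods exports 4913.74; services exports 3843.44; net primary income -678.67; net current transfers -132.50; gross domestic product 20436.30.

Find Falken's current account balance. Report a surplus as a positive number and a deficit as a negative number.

347.49

Goods balance = 4913.74 - 3411.33 = 1502.41
Services balance = 3843.44 - 4187.19 = -343.75
Trade balance (goods + services) = 1502.41 + (-343.75) = 1158.66
Net primary income = -678.67
Net secondary income = -132.50
Current account = 1158.66 + (-678.67) + (-132.50) = 347.49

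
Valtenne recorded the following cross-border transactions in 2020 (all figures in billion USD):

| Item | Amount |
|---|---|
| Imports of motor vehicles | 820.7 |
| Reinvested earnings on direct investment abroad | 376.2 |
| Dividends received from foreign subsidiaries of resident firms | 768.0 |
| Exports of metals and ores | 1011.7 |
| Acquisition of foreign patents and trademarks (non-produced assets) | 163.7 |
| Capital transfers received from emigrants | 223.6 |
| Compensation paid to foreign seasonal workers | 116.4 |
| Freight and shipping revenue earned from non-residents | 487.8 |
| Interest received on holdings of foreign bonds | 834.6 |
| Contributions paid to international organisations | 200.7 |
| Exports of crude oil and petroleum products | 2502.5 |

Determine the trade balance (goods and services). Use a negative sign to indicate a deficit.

Goods: -820.7 + 2502.5 + 1011.7 = 2693.5
Services: 487.8
Trade balance = 2693.5 + 487.8 = 3181.3
(Excluded from the trade balance — primary income: reinvested earnings on direct investment abroad 376.2, dividends received from foreign subsidiaries of resident firms 768.0, compensation paid to foreign seasonal workers 116.4, interest received on holdings of foreign bonds 834.6; capital account: acquisition of foreign patents and trademarks (non-produced assets) 163.7, capital transfers received from emigrants 223.6; secondary income: contributions paid to international organisations 200.7.)

3181.3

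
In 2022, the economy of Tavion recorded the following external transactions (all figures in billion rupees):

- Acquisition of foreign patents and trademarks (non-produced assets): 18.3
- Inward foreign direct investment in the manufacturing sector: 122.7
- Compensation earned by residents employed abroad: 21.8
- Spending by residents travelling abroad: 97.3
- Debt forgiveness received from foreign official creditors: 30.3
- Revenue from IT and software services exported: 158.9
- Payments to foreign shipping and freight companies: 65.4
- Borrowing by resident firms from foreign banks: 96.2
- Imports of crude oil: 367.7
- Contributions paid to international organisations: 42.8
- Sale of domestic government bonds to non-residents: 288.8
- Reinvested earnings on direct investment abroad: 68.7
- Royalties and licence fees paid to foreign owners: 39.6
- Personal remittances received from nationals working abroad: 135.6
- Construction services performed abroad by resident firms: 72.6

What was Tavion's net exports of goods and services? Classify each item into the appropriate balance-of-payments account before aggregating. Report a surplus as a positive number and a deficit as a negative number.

Goods: -367.7
Services: 72.6 - 39.6 - 97.3 - 65.4 + 158.9 = 29.2
Trade balance = -367.7 + 29.2 = -338.5
(Excluded from the trade balance — capital account: acquisition of foreign patents and trademarks (non-produced assets) 18.3, debt forgiveness received from foreign official creditors 30.3; financial account: inward foreign direct investment in the manufacturing sector 122.7, borrowing by resident firms from foreign banks 96.2, sale of domestic government bonds to non-residents 288.8; primary income: compensation earned by residents employed abroad 21.8, reinvested earnings on direct investment abroad 68.7; secondary income: contributions paid to international organisations 42.8, personal remittances received from nationals working abroad 135.6.)

-338.5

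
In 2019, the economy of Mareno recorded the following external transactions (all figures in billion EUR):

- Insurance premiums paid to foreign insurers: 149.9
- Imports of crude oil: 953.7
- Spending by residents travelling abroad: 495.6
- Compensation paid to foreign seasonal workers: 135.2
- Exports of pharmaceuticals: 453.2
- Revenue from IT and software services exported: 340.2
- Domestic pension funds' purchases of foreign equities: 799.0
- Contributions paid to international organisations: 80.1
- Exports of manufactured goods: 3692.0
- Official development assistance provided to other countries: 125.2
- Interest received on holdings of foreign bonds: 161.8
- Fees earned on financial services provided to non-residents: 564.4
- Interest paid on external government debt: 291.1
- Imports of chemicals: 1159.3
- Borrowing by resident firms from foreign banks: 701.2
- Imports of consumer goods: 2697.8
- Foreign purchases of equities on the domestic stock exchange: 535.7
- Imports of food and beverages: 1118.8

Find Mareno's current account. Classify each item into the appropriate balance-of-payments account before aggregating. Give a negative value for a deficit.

Goods: -1159.3 - 1118.8 - 2697.8 + 3692.0 + 453.2 - 953.7 = -1784.4
Services: -495.6 + 340.2 - 149.9 + 564.4 = 259.1
Primary income: 161.8 - 135.2 - 291.1 = -264.5
Secondary income: -125.2 - 80.1 = -205.3
Current account = (-1784.4) + 259.1 + (-264.5) + (-205.3) = -1995.1
(Excluded from the current account — financial account: domestic pension funds' purchases of foreign equities 799.0, borrowing by resident firms from foreign banks 701.2, foreign purchases of equities on the domestic stock exchange 535.7.)

-1995.1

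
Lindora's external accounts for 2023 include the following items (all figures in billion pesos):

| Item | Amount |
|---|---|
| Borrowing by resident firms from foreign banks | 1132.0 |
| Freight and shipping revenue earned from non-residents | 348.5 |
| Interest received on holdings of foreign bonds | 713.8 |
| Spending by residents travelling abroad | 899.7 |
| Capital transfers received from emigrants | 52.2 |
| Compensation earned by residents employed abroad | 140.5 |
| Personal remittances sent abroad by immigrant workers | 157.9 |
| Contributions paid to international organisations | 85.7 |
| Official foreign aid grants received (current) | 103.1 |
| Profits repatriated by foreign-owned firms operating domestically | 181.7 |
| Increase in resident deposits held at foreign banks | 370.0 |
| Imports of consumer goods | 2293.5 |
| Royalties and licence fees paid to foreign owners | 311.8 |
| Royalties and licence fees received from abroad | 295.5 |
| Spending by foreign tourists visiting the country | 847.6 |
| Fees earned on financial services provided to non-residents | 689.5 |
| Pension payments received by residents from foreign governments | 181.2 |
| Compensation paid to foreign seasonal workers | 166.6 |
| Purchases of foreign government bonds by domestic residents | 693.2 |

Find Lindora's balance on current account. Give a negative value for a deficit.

-777.2

Goods: -2293.5
Services: 689.5 + 295.5 - 311.8 + 847.6 - 899.7 + 348.5 = 969.6
Primary income: 140.5 - 166.6 + 713.8 - 181.7 = 506.0
Secondary income: -157.9 + 103.1 + 181.2 - 85.7 = 40.7
Current account = (-2293.5) + 969.6 + 506.0 + 40.7 = -777.2
(Excluded from the current account — financial account: borrowing by resident firms from foreign banks 1132.0, increase in resident deposits held at foreign banks 370.0, purchases of foreign government bonds by domestic residents 693.2; capital account: capital transfers received from emigrants 52.2.)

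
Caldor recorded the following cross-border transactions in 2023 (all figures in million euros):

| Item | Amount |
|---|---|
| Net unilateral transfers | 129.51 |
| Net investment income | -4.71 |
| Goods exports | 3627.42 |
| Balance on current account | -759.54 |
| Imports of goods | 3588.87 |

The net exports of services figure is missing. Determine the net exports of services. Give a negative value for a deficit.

Current account = goods balance + services balance + net primary income + net secondary income
Sum of the known components = 163.35
Net exports of services = CA - (known components) = -759.54 - 163.35 = -922.89

-922.89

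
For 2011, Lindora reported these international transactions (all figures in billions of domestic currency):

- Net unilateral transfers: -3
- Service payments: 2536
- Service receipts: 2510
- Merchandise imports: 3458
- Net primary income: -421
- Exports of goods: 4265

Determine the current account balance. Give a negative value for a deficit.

357

Goods balance = 4265 - 3458 = 807
Services balance = 2510 - 2536 = -26
Trade balance (goods + services) = 807 + (-26) = 781
Net primary income = -421
Net secondary income = -3
Current account = 781 + (-421) + (-3) = 357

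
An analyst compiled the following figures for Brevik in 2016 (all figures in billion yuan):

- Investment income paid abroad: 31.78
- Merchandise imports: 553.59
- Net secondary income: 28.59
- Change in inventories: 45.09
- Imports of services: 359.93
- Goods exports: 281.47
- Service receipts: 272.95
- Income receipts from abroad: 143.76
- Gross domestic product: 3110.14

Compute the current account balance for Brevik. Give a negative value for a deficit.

-218.53

Goods balance = 281.47 - 553.59 = -272.12
Services balance = 272.95 - 359.93 = -86.98
Trade balance (goods + services) = -272.12 + (-86.98) = -359.10
Net primary income = 143.76 - 31.78 = 111.98
Net secondary income = 28.59
Current account = -359.10 + 111.98 + 28.59 = -218.53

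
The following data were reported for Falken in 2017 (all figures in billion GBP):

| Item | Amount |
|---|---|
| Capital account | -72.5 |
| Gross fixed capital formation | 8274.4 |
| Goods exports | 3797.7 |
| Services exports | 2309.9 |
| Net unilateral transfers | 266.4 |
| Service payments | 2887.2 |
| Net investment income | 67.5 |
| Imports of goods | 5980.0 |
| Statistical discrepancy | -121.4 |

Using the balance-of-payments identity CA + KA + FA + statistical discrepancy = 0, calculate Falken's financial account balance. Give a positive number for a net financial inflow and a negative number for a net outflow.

2619.6

Goods balance = 3797.7 - 5980.0 = -2182.3
Services balance = 2309.9 - 2887.2 = -577.3
Trade balance (goods + services) = -2182.3 + (-577.3) = -2759.6
Net primary income = 67.5
Net secondary income = 266.4
Current account = -2759.6 + 67.5 + 266.4 = -2425.7
Financial account = -(-2425.7 + (-72.5) + (-121.4)) = 2619.6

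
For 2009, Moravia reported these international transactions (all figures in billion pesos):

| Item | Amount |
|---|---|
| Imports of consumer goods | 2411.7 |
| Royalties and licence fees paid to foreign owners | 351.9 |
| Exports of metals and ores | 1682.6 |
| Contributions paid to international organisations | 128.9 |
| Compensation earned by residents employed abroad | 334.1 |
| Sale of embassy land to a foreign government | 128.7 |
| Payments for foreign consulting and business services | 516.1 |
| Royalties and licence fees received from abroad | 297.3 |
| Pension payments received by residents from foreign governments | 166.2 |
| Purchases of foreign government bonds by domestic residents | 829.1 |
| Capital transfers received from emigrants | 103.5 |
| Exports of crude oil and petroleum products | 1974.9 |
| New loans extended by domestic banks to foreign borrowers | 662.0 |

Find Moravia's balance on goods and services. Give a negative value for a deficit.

Goods: -2411.7 + 1974.9 + 1682.6 = 1245.8
Services: -516.1 - 351.9 + 297.3 = -570.7
Trade balance = 1245.8 + (-570.7) = 675.1
(Excluded from the trade balance — secondary income: contributions paid to international organisations 128.9, pension payments received by residents from foreign governments 166.2; primary income: compensation earned by residents employed abroad 334.1; capital account: sale of embassy land to a foreign government 128.7, capital transfers received from emigrants 103.5; financial account: purchases of foreign government bonds by domestic residents 829.1, new loans extended by domestic banks to foreign borrowers 662.0.)

675.1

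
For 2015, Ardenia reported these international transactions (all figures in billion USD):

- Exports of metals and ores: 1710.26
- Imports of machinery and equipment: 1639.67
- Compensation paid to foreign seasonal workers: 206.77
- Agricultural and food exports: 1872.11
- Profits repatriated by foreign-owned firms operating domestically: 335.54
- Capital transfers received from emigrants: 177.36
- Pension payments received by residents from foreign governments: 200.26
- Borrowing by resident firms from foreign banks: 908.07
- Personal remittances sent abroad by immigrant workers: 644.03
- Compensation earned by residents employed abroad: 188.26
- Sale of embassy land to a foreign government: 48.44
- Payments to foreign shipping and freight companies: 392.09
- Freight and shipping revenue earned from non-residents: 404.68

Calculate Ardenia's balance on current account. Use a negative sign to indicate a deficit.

Goods: 1872.11 + 1710.26 - 1639.67 = 1942.70
Services: -392.09 + 404.68 = 12.59
Primary income: -206.77 - 335.54 + 188.26 = -354.05
Secondary income: -644.03 + 200.26 = -443.77
Current account = 1942.70 + 12.59 + (-354.05) + (-443.77) = 1157.47
(Excluded from the current account — capital account: capital transfers received from emigrants 177.36, sale of embassy land to a foreign government 48.44; financial account: borrowing by resident firms from foreign banks 908.07.)

1157.47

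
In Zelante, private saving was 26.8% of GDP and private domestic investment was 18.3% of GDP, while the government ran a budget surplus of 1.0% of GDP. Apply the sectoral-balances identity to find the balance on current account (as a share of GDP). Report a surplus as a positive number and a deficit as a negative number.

By the sectoral-balances identity, CA = (S_private - I) + (T - G).
Private balance = 26.8 - 18.3 = 8.5
Government balance (T - G) = 1.0
CA = 8.5 + 1.0 = 9.5

9.5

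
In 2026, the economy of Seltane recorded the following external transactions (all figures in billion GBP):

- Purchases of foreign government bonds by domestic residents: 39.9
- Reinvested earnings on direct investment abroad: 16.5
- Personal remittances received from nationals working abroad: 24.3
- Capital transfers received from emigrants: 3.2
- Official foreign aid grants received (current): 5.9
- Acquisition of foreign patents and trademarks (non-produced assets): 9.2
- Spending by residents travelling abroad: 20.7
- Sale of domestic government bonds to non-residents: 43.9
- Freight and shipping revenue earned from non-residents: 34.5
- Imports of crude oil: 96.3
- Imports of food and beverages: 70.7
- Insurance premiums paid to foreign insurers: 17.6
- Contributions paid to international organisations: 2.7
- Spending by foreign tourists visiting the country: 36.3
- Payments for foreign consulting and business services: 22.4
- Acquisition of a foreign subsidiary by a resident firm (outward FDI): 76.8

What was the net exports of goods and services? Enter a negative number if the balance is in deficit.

Goods: -96.3 - 70.7 = -167.0
Services: -17.6 + 34.5 + 36.3 - 22.4 - 20.7 = 10.1
Trade balance = -167.0 + 10.1 = -156.9
(Excluded from the trade balance — financial account: purchases of foreign government bonds by domestic residents 39.9, sale of domestic government bonds to non-residents 43.9, acquisition of a foreign subsidiary by a resident firm (outward FDI) 76.8; primary income: reinvested earnings on direct investment abroad 16.5; secondary income: personal remittances received from nationals working abroad 24.3, official foreign aid grants received (current) 5.9, contributions paid to international organisations 2.7; capital account: capital transfers received from emigrants 3.2, acquisition of foreign patents and trademarks (non-produced assets) 9.2.)

-156.9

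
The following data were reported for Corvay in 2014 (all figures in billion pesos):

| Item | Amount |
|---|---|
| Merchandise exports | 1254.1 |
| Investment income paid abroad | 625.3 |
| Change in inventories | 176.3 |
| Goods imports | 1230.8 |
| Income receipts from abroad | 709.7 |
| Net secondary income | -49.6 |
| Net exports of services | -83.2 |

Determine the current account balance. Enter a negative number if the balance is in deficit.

Goods balance = 1254.1 - 1230.8 = 23.3
Services balance = -83.2
Trade balance (goods + services) = 23.3 + (-83.2) = -59.9
Net primary income = 709.7 - 625.3 = 84.4
Net secondary income = -49.6
Current account = -59.9 + 84.4 + (-49.6) = -25.1

-25.1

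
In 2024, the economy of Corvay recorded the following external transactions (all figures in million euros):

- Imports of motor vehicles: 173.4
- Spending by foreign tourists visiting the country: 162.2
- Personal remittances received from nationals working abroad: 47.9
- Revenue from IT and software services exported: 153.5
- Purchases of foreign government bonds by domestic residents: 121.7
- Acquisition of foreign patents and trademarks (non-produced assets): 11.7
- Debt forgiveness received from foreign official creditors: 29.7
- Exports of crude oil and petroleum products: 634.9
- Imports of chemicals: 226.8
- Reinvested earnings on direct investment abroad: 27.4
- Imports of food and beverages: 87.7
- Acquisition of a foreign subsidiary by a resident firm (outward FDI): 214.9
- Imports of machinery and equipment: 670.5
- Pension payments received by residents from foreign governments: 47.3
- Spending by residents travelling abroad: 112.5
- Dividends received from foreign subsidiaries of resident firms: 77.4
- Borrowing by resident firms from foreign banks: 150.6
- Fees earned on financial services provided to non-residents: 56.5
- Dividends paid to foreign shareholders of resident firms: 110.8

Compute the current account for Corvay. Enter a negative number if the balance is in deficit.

-174.6

Goods: -226.8 - 173.4 - 87.7 - 670.5 + 634.9 = -523.5
Services: 56.5 + 162.2 + 153.5 - 112.5 = 259.7
Primary income: 27.4 - 110.8 + 77.4 = -6.0
Secondary income: 47.9 + 47.3 = 95.2
Current account = (-523.5) + 259.7 + (-6.0) + 95.2 = -174.6
(Excluded from the current account — financial account: purchases of foreign government bonds by domestic residents 121.7, acquisition of a foreign subsidiary by a resident firm (outward FDI) 214.9, borrowing by resident firms from foreign banks 150.6; capital account: acquisition of foreign patents and trademarks (non-produced assets) 11.7, debt forgiveness received from foreign official creditors 29.7.)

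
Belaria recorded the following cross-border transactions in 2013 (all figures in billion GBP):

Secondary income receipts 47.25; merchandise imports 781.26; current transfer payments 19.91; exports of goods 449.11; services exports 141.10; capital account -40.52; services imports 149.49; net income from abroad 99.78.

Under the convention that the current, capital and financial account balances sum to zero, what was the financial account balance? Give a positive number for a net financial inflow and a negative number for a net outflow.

253.94

Goods balance = 449.11 - 781.26 = -332.15
Services balance = 141.10 - 149.49 = -8.39
Trade balance (goods + services) = -332.15 + (-8.39) = -340.54
Net primary income = 99.78
Net secondary income = 47.25 - 19.91 = 27.34
Current account = -340.54 + 99.78 + 27.34 = -213.42
Financial account = -(-213.42 + (-40.52)) = 253.94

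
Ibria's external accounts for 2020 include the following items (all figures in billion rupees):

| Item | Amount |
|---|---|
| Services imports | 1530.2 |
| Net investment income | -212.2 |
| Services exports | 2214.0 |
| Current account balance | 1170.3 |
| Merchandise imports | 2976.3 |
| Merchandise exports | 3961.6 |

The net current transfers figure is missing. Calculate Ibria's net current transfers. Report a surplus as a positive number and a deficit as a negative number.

-286.6

Current account = goods balance + services balance + net primary income + net secondary income
Sum of the known components = 1456.9
Net current transfers = CA - (known components) = 1170.3 - 1456.9 = -286.6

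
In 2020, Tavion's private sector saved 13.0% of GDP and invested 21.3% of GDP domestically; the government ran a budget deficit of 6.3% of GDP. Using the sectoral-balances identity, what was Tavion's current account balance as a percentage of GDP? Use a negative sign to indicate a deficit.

By the sectoral-balances identity, CA = (S_private - I) + (T - G).
Private balance = 13.0 - 21.3 = -8.3
Government balance (T - G) = -6.3
CA = -8.3 + (-6.3) = -14.6

-14.6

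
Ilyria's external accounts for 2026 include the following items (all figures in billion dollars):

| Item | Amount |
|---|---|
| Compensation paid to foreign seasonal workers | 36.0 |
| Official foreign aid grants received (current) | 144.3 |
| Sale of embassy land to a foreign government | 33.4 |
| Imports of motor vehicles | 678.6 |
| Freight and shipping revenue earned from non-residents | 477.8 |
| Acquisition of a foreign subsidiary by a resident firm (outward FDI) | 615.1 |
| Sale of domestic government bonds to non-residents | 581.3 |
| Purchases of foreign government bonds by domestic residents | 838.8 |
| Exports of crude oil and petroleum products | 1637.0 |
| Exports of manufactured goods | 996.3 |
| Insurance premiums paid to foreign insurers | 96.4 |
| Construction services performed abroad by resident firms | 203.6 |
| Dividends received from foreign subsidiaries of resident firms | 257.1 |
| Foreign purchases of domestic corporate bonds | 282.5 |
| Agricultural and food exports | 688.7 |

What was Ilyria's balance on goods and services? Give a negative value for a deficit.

3228.4

Goods: -678.6 + 1637.0 + 996.3 + 688.7 = 2643.4
Services: 477.8 + 203.6 - 96.4 = 585.0
Trade balance = 2643.4 + 585.0 = 3228.4
(Excluded from the trade balance — primary income: compensation paid to foreign seasonal workers 36.0, dividends received from foreign subsidiaries of resident firms 257.1; secondary income: official foreign aid grants received (current) 144.3; capital account: sale of embassy land to a foreign government 33.4; financial account: acquisition of a foreign subsidiary by a resident firm (outward FDI) 615.1, sale of domestic government bonds to non-residents 581.3, purchases of foreign government bonds by domestic residents 838.8, foreign purchases of domestic corporate bonds 282.5.)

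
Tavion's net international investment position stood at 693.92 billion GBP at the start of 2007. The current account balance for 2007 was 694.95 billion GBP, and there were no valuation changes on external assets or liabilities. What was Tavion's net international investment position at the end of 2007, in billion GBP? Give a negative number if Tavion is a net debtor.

1388.87

With no valuation effects, change in NIIP = current account = 694.95
End-of-year NIIP = 693.92 + 694.95 = 1388.87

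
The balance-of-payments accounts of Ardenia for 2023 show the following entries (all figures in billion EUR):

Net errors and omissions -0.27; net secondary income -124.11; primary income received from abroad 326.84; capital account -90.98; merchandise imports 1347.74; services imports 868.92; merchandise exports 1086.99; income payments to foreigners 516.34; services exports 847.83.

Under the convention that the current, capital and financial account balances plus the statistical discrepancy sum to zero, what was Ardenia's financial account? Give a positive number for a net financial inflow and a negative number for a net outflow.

686.70

Goods balance = 1086.99 - 1347.74 = -260.75
Services balance = 847.83 - 868.92 = -21.09
Trade balance (goods + services) = -260.75 + (-21.09) = -281.84
Net primary income = 326.84 - 516.34 = -189.50
Net secondary income = -124.11
Current account = -281.84 + (-189.50) + (-124.11) = -595.45
Financial account = -(-595.45 + (-90.98) + (-0.27)) = 686.70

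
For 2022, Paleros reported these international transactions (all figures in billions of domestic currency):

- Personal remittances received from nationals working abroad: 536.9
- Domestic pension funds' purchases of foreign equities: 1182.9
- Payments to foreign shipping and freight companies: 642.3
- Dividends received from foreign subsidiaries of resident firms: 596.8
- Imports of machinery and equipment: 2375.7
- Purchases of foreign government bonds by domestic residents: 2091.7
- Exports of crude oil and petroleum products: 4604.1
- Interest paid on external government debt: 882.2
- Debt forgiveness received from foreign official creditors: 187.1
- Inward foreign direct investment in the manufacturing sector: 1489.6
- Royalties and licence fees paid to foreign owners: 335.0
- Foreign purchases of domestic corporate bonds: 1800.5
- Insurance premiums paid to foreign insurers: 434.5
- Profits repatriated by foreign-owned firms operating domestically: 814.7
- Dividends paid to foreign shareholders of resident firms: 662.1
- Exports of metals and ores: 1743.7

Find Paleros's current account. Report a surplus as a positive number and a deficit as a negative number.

1335.0

Goods: 4604.1 - 2375.7 + 1743.7 = 3972.1
Services: -642.3 - 335.0 - 434.5 = -1411.8
Primary income: 596.8 - 814.7 - 662.1 - 882.2 = -1762.2
Secondary income: 536.9
Current account = 3972.1 + (-1411.8) + (-1762.2) + 536.9 = 1335.0
(Excluded from the current account — financial account: domestic pension funds' purchases of foreign equities 1182.9, purchases of foreign government bonds by domestic residents 2091.7, inward foreign direct investment in the manufacturing sector 1489.6, foreign purchases of domestic corporate bonds 1800.5; capital account: debt forgiveness received from foreign official creditors 187.1.)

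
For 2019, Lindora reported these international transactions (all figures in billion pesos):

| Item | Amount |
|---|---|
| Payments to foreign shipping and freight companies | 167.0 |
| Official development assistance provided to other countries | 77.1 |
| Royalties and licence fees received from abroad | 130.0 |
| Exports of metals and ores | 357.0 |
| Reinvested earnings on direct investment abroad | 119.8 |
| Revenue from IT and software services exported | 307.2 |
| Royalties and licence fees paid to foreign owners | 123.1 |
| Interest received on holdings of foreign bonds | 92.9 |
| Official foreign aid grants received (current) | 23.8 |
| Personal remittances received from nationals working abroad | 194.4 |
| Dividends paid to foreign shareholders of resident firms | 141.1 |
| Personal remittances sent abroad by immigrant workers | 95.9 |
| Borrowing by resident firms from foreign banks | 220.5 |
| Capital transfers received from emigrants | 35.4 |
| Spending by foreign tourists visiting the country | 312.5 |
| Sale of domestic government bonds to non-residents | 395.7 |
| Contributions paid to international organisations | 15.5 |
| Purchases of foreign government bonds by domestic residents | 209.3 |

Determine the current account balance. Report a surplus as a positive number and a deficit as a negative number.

917.9

Goods: 357.0
Services: 130.0 + 312.5 - 123.1 + 307.2 - 167.0 = 459.6
Primary income: -141.1 + 119.8 + 92.9 = 71.6
Secondary income: -95.9 - 15.5 + 194.4 - 77.1 + 23.8 = 29.7
Current account = 357.0 + 459.6 + 71.6 + 29.7 = 917.9
(Excluded from the current account — financial account: borrowing by resident firms from foreign banks 220.5, sale of domestic government bonds to non-residents 395.7, purchases of foreign government bonds by domestic residents 209.3; capital account: capital transfers received from emigrants 35.4.)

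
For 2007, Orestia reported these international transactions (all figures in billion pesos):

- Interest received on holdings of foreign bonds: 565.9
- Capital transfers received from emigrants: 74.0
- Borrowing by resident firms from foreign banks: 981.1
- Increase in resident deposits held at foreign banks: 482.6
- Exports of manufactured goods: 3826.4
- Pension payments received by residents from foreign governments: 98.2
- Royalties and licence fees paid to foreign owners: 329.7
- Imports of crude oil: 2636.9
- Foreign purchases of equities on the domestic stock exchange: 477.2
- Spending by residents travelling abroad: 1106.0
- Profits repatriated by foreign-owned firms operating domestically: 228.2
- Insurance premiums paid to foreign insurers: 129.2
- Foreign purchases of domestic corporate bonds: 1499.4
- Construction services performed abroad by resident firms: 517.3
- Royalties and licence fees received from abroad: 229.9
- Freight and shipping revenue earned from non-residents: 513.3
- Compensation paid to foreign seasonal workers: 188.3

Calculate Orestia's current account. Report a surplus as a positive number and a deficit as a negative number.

1132.7

Goods: 3826.4 - 2636.9 = 1189.5
Services: 229.9 + 517.3 - 1106.0 - 329.7 - 129.2 + 513.3 = -304.4
Primary income: 565.9 - 188.3 - 228.2 = 149.4
Secondary income: 98.2
Current account = 1189.5 + (-304.4) + 149.4 + 98.2 = 1132.7
(Excluded from the current account — capital account: capital transfers received from emigrants 74.0; financial account: borrowing by resident firms from foreign banks 981.1, increase in resident deposits held at foreign banks 482.6, foreign purchases of equities on the domestic stock exchange 477.2, foreign purchases of domestic corporate bonds 1499.4.)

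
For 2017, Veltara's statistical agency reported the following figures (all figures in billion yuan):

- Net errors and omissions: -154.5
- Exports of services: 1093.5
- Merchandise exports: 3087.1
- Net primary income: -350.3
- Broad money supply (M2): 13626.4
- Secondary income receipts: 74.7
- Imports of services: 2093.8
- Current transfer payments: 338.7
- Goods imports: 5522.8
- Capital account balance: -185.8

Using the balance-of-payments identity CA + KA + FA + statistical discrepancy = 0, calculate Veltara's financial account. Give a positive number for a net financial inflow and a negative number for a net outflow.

Goods balance = 3087.1 - 5522.8 = -2435.7
Services balance = 1093.5 - 2093.8 = -1000.3
Trade balance (goods + services) = -2435.7 + (-1000.3) = -3436.0
Net primary income = -350.3
Net secondary income = 74.7 - 338.7 = -264.0
Current account = -3436.0 + (-350.3) + (-264.0) = -4050.3
Financial account = -(-4050.3 + (-185.8) + (-154.5)) = 4390.6

4390.6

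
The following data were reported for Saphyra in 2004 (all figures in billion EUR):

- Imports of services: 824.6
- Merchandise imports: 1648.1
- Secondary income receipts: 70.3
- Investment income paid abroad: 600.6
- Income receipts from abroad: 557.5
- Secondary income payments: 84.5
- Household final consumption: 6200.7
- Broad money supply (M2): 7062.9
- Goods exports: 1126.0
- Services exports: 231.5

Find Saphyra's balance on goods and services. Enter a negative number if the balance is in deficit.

-1115.2

Goods balance = 1126.0 - 1648.1 = -522.1
Services balance = 231.5 - 824.6 = -593.1
Trade balance (goods + services) = -522.1 + (-593.1) = -1115.2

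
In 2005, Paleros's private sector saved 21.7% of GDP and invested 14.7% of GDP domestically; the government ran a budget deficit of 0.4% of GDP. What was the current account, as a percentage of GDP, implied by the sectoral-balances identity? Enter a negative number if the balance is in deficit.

6.6

By the sectoral-balances identity, CA = (S_private - I) + (T - G).
Private balance = 21.7 - 14.7 = 7.0
Government balance (T - G) = -0.4
CA = 7.0 + (-0.4) = 6.6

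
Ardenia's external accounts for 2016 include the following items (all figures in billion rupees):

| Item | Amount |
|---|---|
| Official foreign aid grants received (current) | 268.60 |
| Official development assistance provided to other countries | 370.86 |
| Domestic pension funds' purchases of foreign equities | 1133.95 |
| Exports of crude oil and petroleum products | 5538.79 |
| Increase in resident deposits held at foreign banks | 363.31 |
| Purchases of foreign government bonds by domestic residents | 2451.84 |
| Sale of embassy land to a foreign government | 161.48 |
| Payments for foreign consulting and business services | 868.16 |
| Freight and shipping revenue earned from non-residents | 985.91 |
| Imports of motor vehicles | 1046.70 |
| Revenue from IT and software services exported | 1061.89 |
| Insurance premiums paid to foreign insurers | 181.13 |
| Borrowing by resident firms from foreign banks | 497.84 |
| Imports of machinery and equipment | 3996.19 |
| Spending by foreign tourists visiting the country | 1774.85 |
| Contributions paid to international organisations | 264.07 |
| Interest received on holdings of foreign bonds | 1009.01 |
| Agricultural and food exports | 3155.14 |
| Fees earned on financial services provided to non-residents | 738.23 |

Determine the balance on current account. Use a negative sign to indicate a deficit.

7805.31

Goods: -1046.70 - 3996.19 + 3155.14 + 5538.79 = 3651.04
Services: 1774.85 + 985.91 + 738.23 - 181.13 - 868.16 + 1061.89 = 3511.59
Primary income: 1009.01
Secondary income: -264.07 - 370.86 + 268.60 = -366.33
Current account = 3651.04 + 3511.59 + 1009.01 + (-366.33) = 7805.31
(Excluded from the current account — financial account: domestic pension funds' purchases of foreign equities 1133.95, increase in resident deposits held at foreign banks 363.31, purchases of foreign government bonds by domestic residents 2451.84, borrowing by resident firms from foreign banks 497.84; capital account: sale of embassy land to a foreign government 161.48.)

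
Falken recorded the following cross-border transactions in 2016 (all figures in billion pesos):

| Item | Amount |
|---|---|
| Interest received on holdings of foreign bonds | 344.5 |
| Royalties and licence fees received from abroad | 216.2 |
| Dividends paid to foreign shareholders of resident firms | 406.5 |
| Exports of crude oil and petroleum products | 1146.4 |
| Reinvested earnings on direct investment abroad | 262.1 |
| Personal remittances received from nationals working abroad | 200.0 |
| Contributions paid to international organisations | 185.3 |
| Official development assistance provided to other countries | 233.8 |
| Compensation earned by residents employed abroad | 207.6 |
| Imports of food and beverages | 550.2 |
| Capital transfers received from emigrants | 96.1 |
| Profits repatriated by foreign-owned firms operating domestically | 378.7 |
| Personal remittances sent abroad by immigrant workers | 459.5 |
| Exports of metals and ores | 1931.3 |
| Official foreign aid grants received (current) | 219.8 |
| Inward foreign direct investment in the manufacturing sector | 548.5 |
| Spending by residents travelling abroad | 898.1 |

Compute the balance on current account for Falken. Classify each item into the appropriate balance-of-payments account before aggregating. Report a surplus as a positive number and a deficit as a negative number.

1415.8

Goods: 1146.4 - 550.2 + 1931.3 = 2527.5
Services: 216.2 - 898.1 = -681.9
Primary income: -378.7 + 262.1 + 344.5 + 207.6 - 406.5 = 29.0
Secondary income: -459.5 - 233.8 - 185.3 + 200.0 + 219.8 = -458.8
Current account = 2527.5 + (-681.9) + 29.0 + (-458.8) = 1415.8
(Excluded from the current account — capital account: capital transfers received from emigrants 96.1; financial account: inward foreign direct investment in the manufacturing sector 548.5.)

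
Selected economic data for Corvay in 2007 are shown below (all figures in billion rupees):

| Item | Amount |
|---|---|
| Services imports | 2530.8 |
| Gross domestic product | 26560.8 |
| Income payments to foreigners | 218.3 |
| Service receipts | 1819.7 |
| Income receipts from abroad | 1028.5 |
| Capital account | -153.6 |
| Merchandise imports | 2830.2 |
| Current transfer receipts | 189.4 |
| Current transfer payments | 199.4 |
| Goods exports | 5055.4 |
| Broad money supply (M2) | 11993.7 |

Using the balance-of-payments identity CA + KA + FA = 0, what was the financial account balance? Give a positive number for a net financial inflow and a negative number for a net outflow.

-2160.7

Goods balance = 5055.4 - 2830.2 = 2225.2
Services balance = 1819.7 - 2530.8 = -711.1
Trade balance (goods + services) = 2225.2 + (-711.1) = 1514.1
Net primary income = 1028.5 - 218.3 = 810.2
Net secondary income = 189.4 - 199.4 = -10.0
Current account = 1514.1 + 810.2 + (-10.0) = 2314.3
Financial account = -(2314.3 + (-153.6)) = -2160.7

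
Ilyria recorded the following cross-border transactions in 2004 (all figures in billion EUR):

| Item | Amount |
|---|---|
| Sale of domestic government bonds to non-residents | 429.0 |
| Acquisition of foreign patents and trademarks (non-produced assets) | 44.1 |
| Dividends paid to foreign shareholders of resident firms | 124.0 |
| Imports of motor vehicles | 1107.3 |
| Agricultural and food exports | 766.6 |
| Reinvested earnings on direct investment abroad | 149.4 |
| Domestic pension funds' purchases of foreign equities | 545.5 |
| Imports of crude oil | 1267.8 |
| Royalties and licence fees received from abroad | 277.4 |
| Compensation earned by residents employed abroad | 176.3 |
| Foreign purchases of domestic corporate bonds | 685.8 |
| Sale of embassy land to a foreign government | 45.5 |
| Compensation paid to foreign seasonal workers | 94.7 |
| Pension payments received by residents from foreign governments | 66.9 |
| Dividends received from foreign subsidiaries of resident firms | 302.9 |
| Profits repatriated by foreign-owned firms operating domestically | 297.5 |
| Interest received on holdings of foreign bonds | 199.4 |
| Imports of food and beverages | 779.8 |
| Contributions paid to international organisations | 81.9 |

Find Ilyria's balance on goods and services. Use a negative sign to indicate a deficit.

-2110.9

Goods: 766.6 - 779.8 - 1107.3 - 1267.8 = -2388.3
Services: 277.4
Trade balance = -2388.3 + 277.4 = -2110.9
(Excluded from the trade balance — financial account: sale of domestic government bonds to non-residents 429.0, domestic pension funds' purchases of foreign equities 545.5, foreign purchases of domestic corporate bonds 685.8; capital account: acquisition of foreign patents and trademarks (non-produced assets) 44.1, sale of embassy land to a foreign government 45.5; primary income: dividends paid to foreign shareholders of resident firms 124.0, reinvested earnings on direct investment abroad 149.4, compensation earned by residents employed abroad 176.3, compensation paid to foreign seasonal workers 94.7, dividends received from foreign subsidiaries of resident firms 302.9, profits repatriated by foreign-owned firms operating domestically 297.5, interest received on holdings of foreign bonds 199.4; secondary income: pension payments received by residents from foreign governments 66.9, contributions paid to international organisations 81.9.)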